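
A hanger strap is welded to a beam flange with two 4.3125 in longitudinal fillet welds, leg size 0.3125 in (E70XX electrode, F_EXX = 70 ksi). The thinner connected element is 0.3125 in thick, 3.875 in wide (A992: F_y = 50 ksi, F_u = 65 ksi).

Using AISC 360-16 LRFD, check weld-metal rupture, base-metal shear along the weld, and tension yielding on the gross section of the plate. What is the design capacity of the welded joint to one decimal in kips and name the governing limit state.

Weld metal: throat = 0.707×0.3125 = 0.22094 in, L = 2×4.3125 = 8.625 in. φR_n = 0.75 × 0.6 × 70 × 0.22094 × 8.625 = 60.0 kips.
Base metal shear (0.3125 in plate): yield φR_n = 1.0×0.6×50×0.3125×8.625 = 80.9 kips; rupture φR_n = 0.75×0.6×65×0.3125×8.625 = 78.8 kips; take 78.8 kips (rupture).
Tension yield (gross): A_g = 3.875×0.3125 = 1.2109 in². φR_n = 0.90 × 50 × 1.2109 = 54.5 kips.
Governing: min(60.0, 78.8, 54.5) = 54.5 kips → gross-section yield.

54.5 kips (gross-section yield governs)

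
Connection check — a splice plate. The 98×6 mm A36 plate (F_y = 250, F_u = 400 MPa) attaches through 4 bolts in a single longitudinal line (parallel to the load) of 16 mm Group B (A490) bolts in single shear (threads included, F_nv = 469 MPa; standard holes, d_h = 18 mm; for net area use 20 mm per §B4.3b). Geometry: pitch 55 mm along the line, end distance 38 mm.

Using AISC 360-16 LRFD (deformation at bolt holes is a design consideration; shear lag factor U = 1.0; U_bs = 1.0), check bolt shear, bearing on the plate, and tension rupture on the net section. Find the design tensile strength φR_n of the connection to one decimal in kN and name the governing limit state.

140.4 kN (net-section rupture governs)

Bolt shear: A_b = π(16)²/4 = 201.06 mm². φR_n = 0.75 × 469 × 201.06 × 4 × 1 = 282.9 kN.
Bearing (6 mm plate, F_u = 400 MPa): end bolts L_c = 38 − 18/2 = 29, R_n = min(1.2×29×6×400, 2.4×16×6×400) = 83.52 kN/bolt; interior L_c = 55 − 18 = 37, R_n = 92.16 kN/bolt. φR_n = 0.75 × (1×83.52 + 3×92.16) = 270.0 kN.
Tension rupture (net): A_n = (98 − 1×20)×6 = 468 mm² (U = 1.0, A_e = A_n). φR_n = 0.75 × 400 × 468 = 140.4 kN.
Governing: min(282.9, 270.0, 140.4) = 140.4 kN → net-section rupture.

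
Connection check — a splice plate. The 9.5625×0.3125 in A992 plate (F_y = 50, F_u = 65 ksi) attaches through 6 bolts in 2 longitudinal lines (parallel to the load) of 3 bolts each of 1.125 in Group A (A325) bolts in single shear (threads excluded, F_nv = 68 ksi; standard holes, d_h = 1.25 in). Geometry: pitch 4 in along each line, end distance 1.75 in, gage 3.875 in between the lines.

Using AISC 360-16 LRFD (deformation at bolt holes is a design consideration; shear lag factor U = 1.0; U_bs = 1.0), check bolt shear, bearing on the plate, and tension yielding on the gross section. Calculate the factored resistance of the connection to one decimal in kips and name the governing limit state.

Bolt shear: A_b = π(1.125)²/4 = 0.99402 in². φR_n = 0.75 × 68 × 0.99402 × 6 × 1 = 304.2 kips.
Bearing (0.3125 in plate, F_u = 65 ksi): end bolts L_c = 1.75 − 1.25/2 = 1.125, R_n = min(1.2×1.125×0.3125×65, 2.4×1.125×0.3125×65) = 27.422 kips/bolt; interior L_c = 4 − 1.25 = 2.75, R_n = 54.844 kips/bolt. φR_n = 0.75 × (2×27.422 + 4×54.844) = 205.7 kips.
Tension yield (gross): A_g = 9.5625×0.3125 = 2.9883 in². φR_n = 0.90 × 50 × 2.9883 = 134.5 kips.
Governing: min(304.2, 205.7, 134.5) = 134.5 kips → gross-section yield.

134.5 kips (gross-section yield governs)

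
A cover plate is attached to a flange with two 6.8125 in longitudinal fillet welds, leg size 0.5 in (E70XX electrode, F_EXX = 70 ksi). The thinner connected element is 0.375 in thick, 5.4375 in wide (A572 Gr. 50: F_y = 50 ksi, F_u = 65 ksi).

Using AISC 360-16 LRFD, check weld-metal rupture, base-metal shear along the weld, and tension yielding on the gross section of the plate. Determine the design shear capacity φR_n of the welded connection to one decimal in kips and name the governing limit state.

91.8 kips (gross-section yield governs)

Weld metal: throat = 0.707×0.5 = 0.3535 in, L = 2×6.8125 = 13.625 in. φR_n = 0.75 × 0.6 × 70 × 0.3535 × 13.625 = 151.7 kips.
Base metal shear (0.375 in plate): yield φR_n = 1.0×0.6×50×0.375×13.625 = 153.3 kips; rupture φR_n = 0.75×0.6×65×0.375×13.625 = 149.4 kips; take 149.4 kips (rupture).
Tension yield (gross): A_g = 5.4375×0.375 = 2.0391 in². φR_n = 0.90 × 50 × 2.0391 = 91.8 kips.
Governing: min(151.7, 149.4, 91.8) = 91.8 kips → gross-section yield.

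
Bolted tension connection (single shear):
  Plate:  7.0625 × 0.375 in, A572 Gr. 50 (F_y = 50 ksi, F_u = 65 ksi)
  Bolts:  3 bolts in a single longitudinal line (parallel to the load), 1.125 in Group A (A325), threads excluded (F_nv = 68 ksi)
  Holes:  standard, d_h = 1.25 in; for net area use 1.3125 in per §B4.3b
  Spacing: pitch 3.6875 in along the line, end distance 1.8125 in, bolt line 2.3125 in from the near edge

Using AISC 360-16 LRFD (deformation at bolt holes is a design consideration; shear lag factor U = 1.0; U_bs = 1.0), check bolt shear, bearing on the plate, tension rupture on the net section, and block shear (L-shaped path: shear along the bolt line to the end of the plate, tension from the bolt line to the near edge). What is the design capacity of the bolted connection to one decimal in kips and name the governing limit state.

95.1 kips (block shear governs)

Bolt shear: A_b = π(1.125)²/4 = 0.99402 in². φR_n = 0.75 × 68 × 0.99402 × 3 × 1 = 152.1 kips.
Bearing (0.375 in plate, F_u = 65 ksi): end bolts L_c = 1.8125 − 1.25/2 = 1.1875, R_n = min(1.2×1.1875×0.375×65, 2.4×1.125×0.375×65) = 34.734 kips/bolt; interior L_c = 3.6875 − 1.25 = 2.4375, R_n = 65.813 kips/bolt. φR_n = 0.75 × (1×34.734 + 2×65.813) = 124.8 kips.
Tension rupture (net): A_n = (7.0625 − 1×1.3125)×0.375 = 2.1563 in² (U = 1.0, A_e = A_n). φR_n = 0.75 × 65 × 2.1563 = 105.1 kips.
Block shear: shear path 1×[1.8125+2×3.6875] = 1×9.1875 in, A_gv = 3.4453, A_nv = 1×(9.1875 − 2.5×1.3125)×0.375 = 2.2148 in²; tension to near edge: (2.3125 − 0.5×1.3125)×0.375 = 0.62109 in². R_n = min(0.6×65×2.2148, 0.6×50×3.4453) + 1.0×65×0.62109 = min(86.377, 103.36) + 40.371 = 126.75 kips. φR_n = 0.75 × 126.75 = 95.1 kips.
Governing: min(152.1, 124.8, 105.1, 95.1) = 95.1 kips → block shear.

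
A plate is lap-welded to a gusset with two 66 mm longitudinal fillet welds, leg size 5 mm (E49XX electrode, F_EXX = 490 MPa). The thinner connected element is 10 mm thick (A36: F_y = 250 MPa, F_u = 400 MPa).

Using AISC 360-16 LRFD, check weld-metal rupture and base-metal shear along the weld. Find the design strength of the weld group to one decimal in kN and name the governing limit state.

Weld metal: throat = 0.707×5 = 3.535 mm, L = 2×66 = 132 mm. φR_n = 0.75 × 0.6 × 490 × 3.535 × 132 = 102.9 kN.
Base metal shear (10 mm plate): yield φR_n = 1.0×0.6×250×10×132 = 198.0 kN; rupture φR_n = 0.75×0.6×400×10×132 = 237.6 kN; take 198.0 kN (yield).
Governing: min(102.9, 198.0) = 102.9 kN → weld metal.

102.9 kN (weld metal governs)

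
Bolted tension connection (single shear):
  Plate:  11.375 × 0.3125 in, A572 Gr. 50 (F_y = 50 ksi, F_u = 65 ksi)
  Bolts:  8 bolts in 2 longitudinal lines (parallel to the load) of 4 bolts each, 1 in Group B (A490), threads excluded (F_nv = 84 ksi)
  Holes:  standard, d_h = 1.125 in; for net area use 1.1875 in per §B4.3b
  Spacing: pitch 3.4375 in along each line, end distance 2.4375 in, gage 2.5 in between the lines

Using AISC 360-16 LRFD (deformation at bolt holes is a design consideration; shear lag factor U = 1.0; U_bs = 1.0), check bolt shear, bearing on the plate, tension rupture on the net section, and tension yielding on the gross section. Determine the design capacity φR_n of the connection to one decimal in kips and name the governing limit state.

137.1 kips (net-section rupture governs)

Bolt shear: A_b = π(1)²/4 = 0.7854 in². φR_n = 0.75 × 84 × 0.7854 × 8 × 1 = 395.8 kips.
Bearing (0.3125 in plate, F_u = 65 ksi): end bolts L_c = 2.4375 − 1.125/2 = 1.875, R_n = min(1.2×1.875×0.3125×65, 2.4×1×0.3125×65) = 45.703 kips/bolt; interior L_c = 3.4375 − 1.125 = 2.3125, R_n = 48.75 kips/bolt. φR_n = 0.75 × (2×45.703 + 6×48.75) = 287.9 kips.
Tension rupture (net): A_n = (11.375 − 2×1.1875)×0.3125 = 2.8125 in² (U = 1.0, A_e = A_n). φR_n = 0.75 × 65 × 2.8125 = 137.1 kips.
Tension yield (gross): A_g = 11.375×0.3125 = 3.5547 in². φR_n = 0.90 × 50 × 3.5547 = 160.0 kips.
Governing: min(395.8, 287.9, 137.1, 160.0) = 137.1 kips → net-section rupture.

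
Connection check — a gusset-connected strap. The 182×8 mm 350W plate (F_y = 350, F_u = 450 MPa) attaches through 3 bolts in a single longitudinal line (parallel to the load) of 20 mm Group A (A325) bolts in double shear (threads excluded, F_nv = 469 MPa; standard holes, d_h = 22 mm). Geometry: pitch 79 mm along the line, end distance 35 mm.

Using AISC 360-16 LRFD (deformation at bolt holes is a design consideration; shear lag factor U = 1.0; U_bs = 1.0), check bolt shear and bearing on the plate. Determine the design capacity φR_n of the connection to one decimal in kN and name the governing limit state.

337.0 kN (bearing governs)

Bolt shear: A_b = π(20)²/4 = 314.16 mm². φR_n = 0.75 × 469 × 314.16 × 3 × 2 = 663.0 kN.
Bearing (8 mm plate, F_u = 450 MPa): end bolts L_c = 35 − 22/2 = 24, R_n = min(1.2×24×8×450, 2.4×20×8×450) = 103.68 kN/bolt; interior L_c = 79 − 22 = 57, R_n = 172.8 kN/bolt. φR_n = 0.75 × (1×103.68 + 2×172.8) = 337.0 kN.
Governing: min(663.0, 337.0) = 337.0 kN → bearing.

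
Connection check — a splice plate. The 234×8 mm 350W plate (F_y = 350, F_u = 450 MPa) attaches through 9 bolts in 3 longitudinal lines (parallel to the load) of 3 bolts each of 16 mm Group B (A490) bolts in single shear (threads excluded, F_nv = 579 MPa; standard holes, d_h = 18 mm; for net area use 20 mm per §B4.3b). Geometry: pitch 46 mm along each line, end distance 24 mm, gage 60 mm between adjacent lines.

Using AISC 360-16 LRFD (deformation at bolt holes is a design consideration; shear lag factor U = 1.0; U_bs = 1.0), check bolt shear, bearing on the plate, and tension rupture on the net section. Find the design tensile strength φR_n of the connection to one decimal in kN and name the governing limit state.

469.8 kN (net-section rupture governs)

Bolt shear: A_b = π(16)²/4 = 201.06 mm². φR_n = 0.75 × 579 × 201.06 × 9 × 1 = 785.8 kN.
Bearing (8 mm plate, F_u = 450 MPa): end bolts L_c = 24 − 18/2 = 15, R_n = min(1.2×15×8×450, 2.4×16×8×450) = 64.8 kN/bolt; interior L_c = 46 − 18 = 28, R_n = 120.96 kN/bolt. φR_n = 0.75 × (3×64.8 + 6×120.96) = 690.1 kN.
Tension rupture (net): A_n = (234 − 3×20)×8 = 1392 mm² (U = 1.0, A_e = A_n). φR_n = 0.75 × 450 × 1392 = 469.8 kN.
Governing: min(785.8, 690.1, 469.8) = 469.8 kN → net-section rupture.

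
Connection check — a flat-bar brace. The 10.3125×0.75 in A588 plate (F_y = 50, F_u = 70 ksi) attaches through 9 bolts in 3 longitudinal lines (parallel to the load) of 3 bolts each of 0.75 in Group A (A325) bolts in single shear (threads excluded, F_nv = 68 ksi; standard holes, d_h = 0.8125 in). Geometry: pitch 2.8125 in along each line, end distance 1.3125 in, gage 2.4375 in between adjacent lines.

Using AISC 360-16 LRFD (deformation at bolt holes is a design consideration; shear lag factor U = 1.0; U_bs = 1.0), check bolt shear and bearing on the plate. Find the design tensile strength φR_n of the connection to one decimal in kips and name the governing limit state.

Bolt shear: A_b = π(0.75)²/4 = 0.44179 in². φR_n = 0.75 × 68 × 0.44179 × 9 × 1 = 202.8 kips.
Bearing (0.75 in plate, F_u = 70 ksi): end bolts L_c = 1.3125 − 0.8125/2 = 0.90625, R_n = min(1.2×0.90625×0.75×70, 2.4×0.75×0.75×70) = 57.094 kips/bolt; interior L_c = 2.8125 − 0.8125 = 2, R_n = 94.5 kips/bolt. φR_n = 0.75 × (3×57.094 + 6×94.5) = 553.7 kips.
Governing: min(202.8, 553.7) = 202.8 kips → bolt shear.

202.8 kips (bolt shear governs)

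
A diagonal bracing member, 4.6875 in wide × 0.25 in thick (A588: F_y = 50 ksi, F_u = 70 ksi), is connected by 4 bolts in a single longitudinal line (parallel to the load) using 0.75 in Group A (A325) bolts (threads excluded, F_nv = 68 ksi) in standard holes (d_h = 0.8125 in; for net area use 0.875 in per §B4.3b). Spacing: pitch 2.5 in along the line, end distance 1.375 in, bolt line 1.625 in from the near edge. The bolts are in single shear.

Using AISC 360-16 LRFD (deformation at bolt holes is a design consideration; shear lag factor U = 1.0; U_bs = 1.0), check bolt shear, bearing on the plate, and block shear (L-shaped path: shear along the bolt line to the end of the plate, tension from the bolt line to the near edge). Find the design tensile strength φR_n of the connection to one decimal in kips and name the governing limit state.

61.4 kips (block shear governs)

Bolt shear: A_b = π(0.75)²/4 = 0.44179 in². φR_n = 0.75 × 68 × 0.44179 × 4 × 1 = 90.1 kips.
Bearing (0.25 in plate, F_u = 70 ksi): end bolts L_c = 1.375 − 0.8125/2 = 0.96875, R_n = min(1.2×0.96875×0.25×70, 2.4×0.75×0.25×70) = 20.344 kips/bolt; interior L_c = 2.5 − 0.8125 = 1.6875, R_n = 31.5 kips/bolt. φR_n = 0.75 × (1×20.344 + 3×31.5) = 86.1 kips.
Block shear: shear path 1×[1.375+3×2.5] = 1×8.875 in, A_gv = 2.2188, A_nv = 1×(8.875 − 3.5×0.875)×0.25 = 1.4531 in²; tension to near edge: (1.625 − 0.5×0.875)×0.25 = 0.29688 in². R_n = min(0.6×70×1.4531, 0.6×50×2.2188) + 1.0×70×0.29688 = min(61.03, 66.564) + 20.782 = 81.812 kips. φR_n = 0.75 × 81.812 = 61.4 kips.
Governing: min(90.1, 86.1, 61.4) = 61.4 kips → block shear.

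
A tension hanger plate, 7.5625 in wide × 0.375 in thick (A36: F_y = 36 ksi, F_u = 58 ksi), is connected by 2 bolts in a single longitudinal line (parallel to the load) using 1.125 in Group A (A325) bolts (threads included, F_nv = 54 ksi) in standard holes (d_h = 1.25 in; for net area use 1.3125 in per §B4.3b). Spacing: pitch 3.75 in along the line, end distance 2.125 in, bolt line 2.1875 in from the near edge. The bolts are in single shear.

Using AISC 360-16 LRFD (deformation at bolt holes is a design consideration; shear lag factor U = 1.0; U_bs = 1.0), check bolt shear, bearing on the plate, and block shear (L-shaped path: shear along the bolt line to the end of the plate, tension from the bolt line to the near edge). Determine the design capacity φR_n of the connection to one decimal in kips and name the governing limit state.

Bolt shear: A_b = π(1.125)²/4 = 0.99402 in². φR_n = 0.75 × 54 × 0.99402 × 2 × 1 = 80.5 kips.
Bearing (0.375 in plate, F_u = 58 ksi): end bolts L_c = 2.125 − 1.25/2 = 1.5, R_n = min(1.2×1.5×0.375×58, 2.4×1.125×0.375×58) = 39.15 kips/bolt; interior L_c = 3.75 − 1.25 = 2.5, R_n = 58.725 kips/bolt. φR_n = 0.75 × (1×39.15 + 1×58.725) = 73.4 kips.
Block shear: shear path 1×[2.125+1×3.75] = 1×5.875 in, A_gv = 2.2031, A_nv = 1×(5.875 − 1.5×1.3125)×0.375 = 1.4648 in²; tension to near edge: (2.1875 − 0.5×1.3125)×0.375 = 0.57422 in². R_n = min(0.6×58×1.4648, 0.6×36×2.2031) + 1.0×58×0.57422 = min(50.975, 47.587) + 33.305 = 80.892 kips. φR_n = 0.75 × 80.892 = 60.7 kips.
Governing: min(80.5, 73.4, 60.7) = 60.7 kips → block shear.

60.7 kips (block shear governs)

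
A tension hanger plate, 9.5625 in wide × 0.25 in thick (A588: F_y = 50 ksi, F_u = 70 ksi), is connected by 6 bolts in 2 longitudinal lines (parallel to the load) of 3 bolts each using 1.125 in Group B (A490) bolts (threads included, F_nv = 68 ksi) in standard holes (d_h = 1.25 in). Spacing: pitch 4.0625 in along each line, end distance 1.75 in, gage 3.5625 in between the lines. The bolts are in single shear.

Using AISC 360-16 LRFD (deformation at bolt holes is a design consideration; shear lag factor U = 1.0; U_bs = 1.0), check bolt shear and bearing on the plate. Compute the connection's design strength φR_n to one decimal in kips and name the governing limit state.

177.2 kips (bearing governs)

Bolt shear: A_b = π(1.125)²/4 = 0.99402 in². φR_n = 0.75 × 68 × 0.99402 × 6 × 1 = 304.2 kips.
Bearing (0.25 in plate, F_u = 70 ksi): end bolts L_c = 1.75 − 1.25/2 = 1.125, R_n = min(1.2×1.125×0.25×70, 2.4×1.125×0.25×70) = 23.625 kips/bolt; interior L_c = 4.0625 − 1.25 = 2.8125, R_n = 47.25 kips/bolt. φR_n = 0.75 × (2×23.625 + 4×47.25) = 177.2 kips.
Governing: min(304.2, 177.2) = 177.2 kips → bearing.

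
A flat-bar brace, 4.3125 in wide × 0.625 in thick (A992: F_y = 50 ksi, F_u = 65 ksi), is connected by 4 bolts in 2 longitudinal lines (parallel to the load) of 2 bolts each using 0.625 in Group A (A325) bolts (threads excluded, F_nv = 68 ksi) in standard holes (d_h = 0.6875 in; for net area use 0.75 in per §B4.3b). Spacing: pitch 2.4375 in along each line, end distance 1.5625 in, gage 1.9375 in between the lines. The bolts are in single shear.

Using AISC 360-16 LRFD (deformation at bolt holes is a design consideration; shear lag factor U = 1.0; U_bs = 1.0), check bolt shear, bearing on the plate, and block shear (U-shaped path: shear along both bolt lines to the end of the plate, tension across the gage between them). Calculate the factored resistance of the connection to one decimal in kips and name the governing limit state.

62.6 kips (bolt shear governs)

Bolt shear: A_b = π(0.625)²/4 = 0.3068 in². φR_n = 0.75 × 68 × 0.3068 × 4 × 1 = 62.6 kips.
Bearing (0.625 in plate, F_u = 65 ksi): end bolts L_c = 1.5625 − 0.6875/2 = 1.21875, R_n = min(1.2×1.21875×0.625×65, 2.4×0.625×0.625×65) = 59.414 kips/bolt; interior L_c = 2.4375 − 0.6875 = 1.75, R_n = 60.938 kips/bolt. φR_n = 0.75 × (2×59.414 + 2×60.938) = 180.5 kips.
Block shear: shear path 2×[1.5625+1×2.4375] = 2×4 in, A_gv = 5, A_nv = 2×(4 − 1.5×0.75)×0.625 = 3.5938 in²; tension across gage: (1.9375 − 1×0.75)×0.625 = 0.74219 in². R_n = min(0.6×65×3.5938, 0.6×50×5) + 1.0×65×0.74219 = min(140.16, 150) + 48.242 = 188.4 kips. φR_n = 0.75 × 188.4 = 141.3 kips.
Governing: min(62.6, 180.5, 141.3) = 62.6 kips → bolt shear.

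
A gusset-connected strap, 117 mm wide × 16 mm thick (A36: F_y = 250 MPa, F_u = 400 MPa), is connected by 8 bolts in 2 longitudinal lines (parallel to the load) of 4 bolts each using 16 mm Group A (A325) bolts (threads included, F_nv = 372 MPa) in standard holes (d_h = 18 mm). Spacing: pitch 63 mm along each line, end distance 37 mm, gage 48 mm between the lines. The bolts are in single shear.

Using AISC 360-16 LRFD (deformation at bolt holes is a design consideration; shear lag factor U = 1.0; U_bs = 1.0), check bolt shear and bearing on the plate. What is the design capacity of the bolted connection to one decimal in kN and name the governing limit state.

448.8 kN (bolt shear governs)

Bolt shear: A_b = π(16)²/4 = 201.06 mm². φR_n = 0.75 × 372 × 201.06 × 8 × 1 = 448.8 kN.
Bearing (16 mm plate, F_u = 400 MPa): end bolts L_c = 37 − 18/2 = 28, R_n = min(1.2×28×16×400, 2.4×16×16×400) = 215.04 kN/bolt; interior L_c = 63 − 18 = 45, R_n = 245.76 kN/bolt. φR_n = 0.75 × (2×215.04 + 6×245.76) = 1428.5 kN.
Governing: min(448.8, 1428.5) = 448.8 kN → bolt shear.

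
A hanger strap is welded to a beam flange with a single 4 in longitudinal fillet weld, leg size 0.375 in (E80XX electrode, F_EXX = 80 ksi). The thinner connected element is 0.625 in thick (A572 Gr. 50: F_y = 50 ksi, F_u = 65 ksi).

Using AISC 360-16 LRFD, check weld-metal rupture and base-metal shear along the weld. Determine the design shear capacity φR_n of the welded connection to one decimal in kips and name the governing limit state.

Weld metal: throat = 0.707×0.375 = 0.26513 in, L = 4 in. φR_n = 0.75 × 0.6 × 80 × 0.26513 × 4 = 38.2 kips.
Base metal shear (0.625 in plate): yield φR_n = 1.0×0.6×50×0.625×4 = 75.0 kips; rupture φR_n = 0.75×0.6×65×0.625×4 = 73.1 kips; take 73.1 kips (rupture).
Governing: min(38.2, 73.1) = 38.2 kips → weld metal.

38.2 kips (weld metal governs)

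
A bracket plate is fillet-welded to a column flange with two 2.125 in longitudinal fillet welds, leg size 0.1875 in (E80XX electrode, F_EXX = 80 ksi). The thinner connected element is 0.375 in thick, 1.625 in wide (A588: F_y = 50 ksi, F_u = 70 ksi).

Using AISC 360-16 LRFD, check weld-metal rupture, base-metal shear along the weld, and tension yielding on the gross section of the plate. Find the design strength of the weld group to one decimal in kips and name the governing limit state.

20.3 kips (weld metal governs)

Weld metal: throat = 0.707×0.1875 = 0.13256 in, L = 2×2.125 = 4.25 in. φR_n = 0.75 × 0.6 × 80 × 0.13256 × 4.25 = 20.3 kips.
Base metal shear (0.375 in plate): yield φR_n = 1.0×0.6×50×0.375×4.25 = 47.8 kips; rupture φR_n = 0.75×0.6×70×0.375×4.25 = 50.2 kips; take 47.8 kips (yield).
Tension yield (gross): A_g = 1.625×0.375 = 0.60938 in². φR_n = 0.90 × 50 × 0.60938 = 27.4 kips.
Governing: min(20.3, 47.8, 27.4) = 20.3 kips → weld metal.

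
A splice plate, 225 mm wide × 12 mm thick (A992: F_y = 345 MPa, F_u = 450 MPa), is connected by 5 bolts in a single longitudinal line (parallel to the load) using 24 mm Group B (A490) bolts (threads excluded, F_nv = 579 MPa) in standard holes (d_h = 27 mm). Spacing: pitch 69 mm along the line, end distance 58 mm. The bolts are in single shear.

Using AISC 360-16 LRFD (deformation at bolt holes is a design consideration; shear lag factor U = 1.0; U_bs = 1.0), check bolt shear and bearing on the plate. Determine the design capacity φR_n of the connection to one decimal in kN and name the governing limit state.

982.3 kN (bolt shear governs)

Bolt shear: A_b = π(24)²/4 = 452.39 mm². φR_n = 0.75 × 579 × 452.39 × 5 × 1 = 982.3 kN.
Bearing (12 mm plate, F_u = 450 MPa): end bolts L_c = 58 − 27/2 = 44.5, R_n = min(1.2×44.5×12×450, 2.4×24×12×450) = 288.36 kN/bolt; interior L_c = 69 − 27 = 42, R_n = 272.16 kN/bolt. φR_n = 0.75 × (1×288.36 + 4×272.16) = 1032.8 kN.
Governing: min(982.3, 1032.8) = 982.3 kN → bolt shear.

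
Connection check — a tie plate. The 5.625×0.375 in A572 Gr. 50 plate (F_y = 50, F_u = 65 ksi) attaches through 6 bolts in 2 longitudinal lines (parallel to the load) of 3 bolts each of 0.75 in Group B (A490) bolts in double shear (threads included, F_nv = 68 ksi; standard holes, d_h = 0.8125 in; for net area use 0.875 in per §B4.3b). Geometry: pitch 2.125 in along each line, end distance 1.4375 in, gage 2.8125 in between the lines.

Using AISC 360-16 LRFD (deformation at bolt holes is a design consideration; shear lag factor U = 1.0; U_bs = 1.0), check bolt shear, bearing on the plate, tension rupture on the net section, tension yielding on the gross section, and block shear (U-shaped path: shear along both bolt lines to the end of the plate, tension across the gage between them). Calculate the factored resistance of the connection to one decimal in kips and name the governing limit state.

Bolt shear: A_b = π(0.75)²/4 = 0.44179 in². φR_n = 0.75 × 68 × 0.44179 × 6 × 2 = 270.4 kips.
Bearing (0.375 in plate, F_u = 65 ksi): end bolts L_c = 1.4375 − 0.8125/2 = 1.03125, R_n = min(1.2×1.03125×0.375×65, 2.4×0.75×0.375×65) = 30.164 kips/bolt; interior L_c = 2.125 − 0.8125 = 1.3125, R_n = 38.391 kips/bolt. φR_n = 0.75 × (2×30.164 + 4×38.391) = 160.4 kips.
Tension rupture (net): A_n = (5.625 − 2×0.875)×0.375 = 1.4531 in² (U = 1.0, A_e = A_n). φR_n = 0.75 × 65 × 1.4531 = 70.8 kips.
Tension yield (gross): A_g = 5.625×0.375 = 2.1094 in². φR_n = 0.90 × 50 × 2.1094 = 94.9 kips.
Block shear: shear path 2×[1.4375+2×2.125] = 2×5.6875 in, A_gv = 4.2656, A_nv = 2×(5.6875 − 2.5×0.875)×0.375 = 2.625 in²; tension across gage: (2.8125 − 1×0.875)×0.375 = 0.72656 in². R_n = min(0.6×65×2.625, 0.6×50×4.2656) + 1.0×65×0.72656 = min(102.38, 127.97) + 47.226 = 149.61 kips. φR_n = 0.75 × 149.61 = 112.2 kips.
Governing: min(270.4, 160.4, 70.8, 94.9, 112.2) = 70.8 kips → net-section rupture.

70.8 kips (net-section rupture governs)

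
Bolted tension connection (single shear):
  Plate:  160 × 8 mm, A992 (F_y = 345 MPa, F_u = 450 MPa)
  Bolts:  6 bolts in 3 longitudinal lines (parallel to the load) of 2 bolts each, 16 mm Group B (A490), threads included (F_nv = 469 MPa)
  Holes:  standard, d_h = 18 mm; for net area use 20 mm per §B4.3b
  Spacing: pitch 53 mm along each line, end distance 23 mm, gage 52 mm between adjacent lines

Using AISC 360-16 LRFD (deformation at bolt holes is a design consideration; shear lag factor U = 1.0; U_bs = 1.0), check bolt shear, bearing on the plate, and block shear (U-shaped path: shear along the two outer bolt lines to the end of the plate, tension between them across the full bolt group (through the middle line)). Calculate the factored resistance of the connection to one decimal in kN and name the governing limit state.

321.8 kN (block shear governs)

Bolt shear: A_b = π(16)²/4 = 201.06 mm². φR_n = 0.75 × 469 × 201.06 × 6 × 1 = 424.3 kN.
Bearing (8 mm plate, F_u = 450 MPa): end bolts L_c = 23 − 18/2 = 14, R_n = min(1.2×14×8×450, 2.4×16×8×450) = 60.48 kN/bolt; interior L_c = 53 − 18 = 35, R_n = 138.24 kN/bolt. φR_n = 0.75 × (3×60.48 + 3×138.24) = 447.1 kN.
Block shear: shear path 2×[23+1×53] = 2×76 mm, A_gv = 1216, A_nv = 2×(76 − 1.5×20)×8 = 736 mm²; tension across gage: (104 − 2×20)×8 = 512 mm². R_n = min(0.6×450×736, 0.6×345×1216) + 1.0×450×512 = min(198.72, 251.71) + 230.4 = 429.12 kN. φR_n = 0.75 × 429.12 = 321.8 kN.
Governing: min(424.3, 447.1, 321.8) = 321.8 kN → block shear.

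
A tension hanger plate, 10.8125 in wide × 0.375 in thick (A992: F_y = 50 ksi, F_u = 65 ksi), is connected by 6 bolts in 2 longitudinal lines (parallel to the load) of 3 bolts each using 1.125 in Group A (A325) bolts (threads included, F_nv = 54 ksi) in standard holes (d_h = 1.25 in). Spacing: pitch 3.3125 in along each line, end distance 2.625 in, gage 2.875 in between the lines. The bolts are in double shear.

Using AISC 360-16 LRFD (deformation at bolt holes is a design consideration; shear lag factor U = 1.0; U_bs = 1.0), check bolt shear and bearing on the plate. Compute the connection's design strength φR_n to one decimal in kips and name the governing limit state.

268.7 kips (bearing governs)

Bolt shear: A_b = π(1.125)²/4 = 0.99402 in². φR_n = 0.75 × 54 × 0.99402 × 6 × 2 = 483.1 kips.
Bearing (0.375 in plate, F_u = 65 ksi): end bolts L_c = 2.625 − 1.25/2 = 2, R_n = min(1.2×2×0.375×65, 2.4×1.125×0.375×65) = 58.5 kips/bolt; interior L_c = 3.3125 − 1.25 = 2.0625, R_n = 60.328 kips/bolt. φR_n = 0.75 × (2×58.5 + 4×60.328) = 268.7 kips.
Governing: min(483.1, 268.7) = 268.7 kips → bearing.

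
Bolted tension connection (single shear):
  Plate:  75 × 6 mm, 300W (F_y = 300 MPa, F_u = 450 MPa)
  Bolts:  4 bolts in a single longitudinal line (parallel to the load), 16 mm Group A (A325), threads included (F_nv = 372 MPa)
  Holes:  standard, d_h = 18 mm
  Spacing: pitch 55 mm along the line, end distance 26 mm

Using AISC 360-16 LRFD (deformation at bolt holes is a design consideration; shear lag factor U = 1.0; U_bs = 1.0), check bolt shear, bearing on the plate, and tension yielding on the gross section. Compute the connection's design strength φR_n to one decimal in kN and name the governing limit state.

121.5 kN (gross-section yield governs)

Bolt shear: A_b = π(16)²/4 = 201.06 mm². φR_n = 0.75 × 372 × 201.06 × 4 × 1 = 224.4 kN.
Bearing (6 mm plate, F_u = 450 MPa): end bolts L_c = 26 − 18/2 = 17, R_n = min(1.2×17×6×450, 2.4×16×6×450) = 55.08 kN/bolt; interior L_c = 55 − 18 = 37, R_n = 103.68 kN/bolt. φR_n = 0.75 × (1×55.08 + 3×103.68) = 274.6 kN.
Tension yield (gross): A_g = 75×6 = 450 mm². φR_n = 0.90 × 300 × 450 = 121.5 kN.
Governing: min(224.4, 274.6, 121.5) = 121.5 kN → gross-section yield.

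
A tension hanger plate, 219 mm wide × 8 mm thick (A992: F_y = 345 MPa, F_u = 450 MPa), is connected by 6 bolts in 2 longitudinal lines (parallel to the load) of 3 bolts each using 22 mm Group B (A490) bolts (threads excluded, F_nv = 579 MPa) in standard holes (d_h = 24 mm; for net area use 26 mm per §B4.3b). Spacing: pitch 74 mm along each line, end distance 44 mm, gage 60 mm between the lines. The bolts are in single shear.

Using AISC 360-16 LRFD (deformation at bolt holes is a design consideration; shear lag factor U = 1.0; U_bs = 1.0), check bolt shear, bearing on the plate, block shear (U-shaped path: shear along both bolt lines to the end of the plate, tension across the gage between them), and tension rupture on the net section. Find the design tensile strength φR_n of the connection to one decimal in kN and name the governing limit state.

Bolt shear: A_b = π(22)²/4 = 380.13 mm². φR_n = 0.75 × 579 × 380.13 × 6 × 1 = 990.4 kN.
Bearing (8 mm plate, F_u = 450 MPa): end bolts L_c = 44 − 24/2 = 32, R_n = min(1.2×32×8×450, 2.4×22×8×450) = 138.24 kN/bolt; interior L_c = 74 − 24 = 50, R_n = 190.08 kN/bolt. φR_n = 0.75 × (2×138.24 + 4×190.08) = 777.6 kN.
Block shear: shear path 2×[44+2×74] = 2×192 mm, A_gv = 3072, A_nv = 2×(192 − 2.5×26)×8 = 2032 mm²; tension across gage: (60 − 1×26)×8 = 272 mm². R_n = min(0.6×450×2032, 0.6×345×3072) + 1.0×450×272 = min(548.64, 635.9) + 122.4 = 671.04 kN. φR_n = 0.75 × 671.04 = 503.3 kN.
Tension rupture (net): A_n = (219 − 2×26)×8 = 1336 mm² (U = 1.0, A_e = A_n). φR_n = 0.75 × 450 × 1336 = 450.9 kN.
Governing: min(990.4, 777.6, 503.3, 450.9) = 450.9 kN → net-section rupture.

450.9 kN (net-section rupture governs)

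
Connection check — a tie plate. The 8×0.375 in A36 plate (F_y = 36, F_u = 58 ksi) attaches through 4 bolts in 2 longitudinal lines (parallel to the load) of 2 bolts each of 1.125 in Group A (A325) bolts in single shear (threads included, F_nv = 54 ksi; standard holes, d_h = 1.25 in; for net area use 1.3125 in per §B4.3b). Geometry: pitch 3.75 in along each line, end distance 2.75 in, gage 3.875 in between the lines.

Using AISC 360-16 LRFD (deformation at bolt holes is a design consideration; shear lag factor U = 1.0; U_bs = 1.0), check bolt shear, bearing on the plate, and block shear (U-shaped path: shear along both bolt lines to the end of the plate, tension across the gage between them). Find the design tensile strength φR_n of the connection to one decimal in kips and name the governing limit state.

Bolt shear: A_b = π(1.125)²/4 = 0.99402 in². φR_n = 0.75 × 54 × 0.99402 × 4 × 1 = 161.0 kips.
Bearing (0.375 in plate, F_u = 58 ksi): end bolts L_c = 2.75 − 1.25/2 = 2.125, R_n = min(1.2×2.125×0.375×58, 2.4×1.125×0.375×58) = 55.463 kips/bolt; interior L_c = 3.75 − 1.25 = 2.5, R_n = 58.725 kips/bolt. φR_n = 0.75 × (2×55.463 + 2×58.725) = 171.3 kips.
Block shear: shear path 2×[2.75+1×3.75] = 2×6.5 in, A_gv = 4.875, A_nv = 2×(6.5 − 1.5×1.3125)×0.375 = 3.3984 in²; tension across gage: (3.875 − 1×1.3125)×0.375 = 0.96094 in². R_n = min(0.6×58×3.3984, 0.6×36×4.875) + 1.0×58×0.96094 = min(118.26, 105.3) + 55.735 = 161.04 kips. φR_n = 0.75 × 161.04 = 120.8 kips.
Governing: min(161.0, 171.3, 120.8) = 120.8 kips → block shear.

120.8 kips (block shear governs)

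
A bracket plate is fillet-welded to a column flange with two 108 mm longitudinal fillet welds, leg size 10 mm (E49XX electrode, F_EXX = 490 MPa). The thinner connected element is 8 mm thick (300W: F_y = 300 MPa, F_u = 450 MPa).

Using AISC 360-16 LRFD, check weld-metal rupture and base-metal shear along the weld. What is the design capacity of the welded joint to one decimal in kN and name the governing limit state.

Weld metal: throat = 0.707×10 = 7.07 mm, L = 2×108 = 216 mm. φR_n = 0.75 × 0.6 × 490 × 7.07 × 216 = 336.7 kN.
Base metal shear (8 mm plate): yield φR_n = 1.0×0.6×300×8×216 = 311.0 kN; rupture φR_n = 0.75×0.6×450×8×216 = 349.9 kN; take 311.0 kN (yield).
Governing: min(336.7, 311.0) = 311.0 kN → base-metal shear.

311.0 kN (base-metal shear governs)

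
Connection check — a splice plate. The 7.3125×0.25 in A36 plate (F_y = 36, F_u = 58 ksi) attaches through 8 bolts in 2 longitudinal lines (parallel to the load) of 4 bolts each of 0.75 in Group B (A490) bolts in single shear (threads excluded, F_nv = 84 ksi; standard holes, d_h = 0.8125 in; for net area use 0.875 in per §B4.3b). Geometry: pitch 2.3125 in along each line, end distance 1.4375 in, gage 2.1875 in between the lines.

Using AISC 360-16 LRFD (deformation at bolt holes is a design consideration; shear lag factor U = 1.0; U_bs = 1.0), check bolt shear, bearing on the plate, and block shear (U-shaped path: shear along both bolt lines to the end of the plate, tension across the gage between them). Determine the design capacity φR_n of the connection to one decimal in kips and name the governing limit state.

Bolt shear: A_b = π(0.75)²/4 = 0.44179 in². φR_n = 0.75 × 84 × 0.44179 × 8 × 1 = 222.7 kips.
Bearing (0.25 in plate, F_u = 58 ksi): end bolts L_c = 1.4375 − 0.8125/2 = 1.03125, R_n = min(1.2×1.03125×0.25×58, 2.4×0.75×0.25×58) = 17.944 kips/bolt; interior L_c = 2.3125 − 0.8125 = 1.5, R_n = 26.1 kips/bolt. φR_n = 0.75 × (2×17.944 + 6×26.1) = 144.4 kips.
Block shear: shear path 2×[1.4375+3×2.3125] = 2×8.375 in, A_gv = 4.1875, A_nv = 2×(8.375 − 3.5×0.875)×0.25 = 2.6563 in²; tension across gage: (2.1875 − 1×0.875)×0.25 = 0.32813 in². R_n = min(0.6×58×2.6563, 0.6×36×4.1875) + 1.0×58×0.32813 = min(92.439, 90.45) + 19.032 = 109.48 kips. φR_n = 0.75 × 109.48 = 82.1 kips.
Governing: min(222.7, 144.4, 82.1) = 82.1 kips → block shear.

82.1 kips (block shear governs)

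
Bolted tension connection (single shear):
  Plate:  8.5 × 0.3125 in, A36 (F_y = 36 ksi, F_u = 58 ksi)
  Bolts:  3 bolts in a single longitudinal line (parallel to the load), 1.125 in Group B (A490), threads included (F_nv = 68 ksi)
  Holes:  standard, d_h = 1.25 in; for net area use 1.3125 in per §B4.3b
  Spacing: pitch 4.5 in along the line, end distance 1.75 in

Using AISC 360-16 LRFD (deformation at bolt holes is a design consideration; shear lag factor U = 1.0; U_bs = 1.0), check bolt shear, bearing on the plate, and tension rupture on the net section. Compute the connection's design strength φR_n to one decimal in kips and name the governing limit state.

91.8 kips (bearing governs)

Bolt shear: A_b = π(1.125)²/4 = 0.99402 in². φR_n = 0.75 × 68 × 0.99402 × 3 × 1 = 152.1 kips.
Bearing (0.3125 in plate, F_u = 58 ksi): end bolts L_c = 1.75 − 1.25/2 = 1.125, R_n = min(1.2×1.125×0.3125×58, 2.4×1.125×0.3125×58) = 24.469 kips/bolt; interior L_c = 4.5 − 1.25 = 3.25, R_n = 48.938 kips/bolt. φR_n = 0.75 × (1×24.469 + 2×48.938) = 91.8 kips.
Tension rupture (net): A_n = (8.5 − 1×1.3125)×0.3125 = 2.2461 in² (U = 1.0, A_e = A_n). φR_n = 0.75 × 58 × 2.2461 = 97.7 kips.
Governing: min(152.1, 91.8, 97.7) = 91.8 kips → bearing.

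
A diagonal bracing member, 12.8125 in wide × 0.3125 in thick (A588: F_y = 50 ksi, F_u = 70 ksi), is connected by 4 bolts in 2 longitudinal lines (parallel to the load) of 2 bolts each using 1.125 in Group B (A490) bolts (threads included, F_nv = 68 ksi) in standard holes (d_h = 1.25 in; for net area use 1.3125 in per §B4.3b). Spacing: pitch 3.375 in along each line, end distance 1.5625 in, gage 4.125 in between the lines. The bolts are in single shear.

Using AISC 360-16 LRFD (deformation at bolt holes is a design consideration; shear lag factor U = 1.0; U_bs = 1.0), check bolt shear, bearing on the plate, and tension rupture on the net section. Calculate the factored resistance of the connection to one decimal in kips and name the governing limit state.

120.6 kips (bearing governs)

Bolt shear: A_b = π(1.125)²/4 = 0.99402 in². φR_n = 0.75 × 68 × 0.99402 × 4 × 1 = 202.8 kips.
Bearing (0.3125 in plate, F_u = 70 ksi): end bolts L_c = 1.5625 − 1.25/2 = 0.9375, R_n = min(1.2×0.9375×0.3125×70, 2.4×1.125×0.3125×70) = 24.609 kips/bolt; interior L_c = 3.375 − 1.25 = 2.125, R_n = 55.781 kips/bolt. φR_n = 0.75 × (2×24.609 + 2×55.781) = 120.6 kips.
Tension rupture (net): A_n = (12.8125 − 2×1.3125)×0.3125 = 3.1836 in² (U = 1.0, A_e = A_n). φR_n = 0.75 × 70 × 3.1836 = 167.1 kips.
Governing: min(202.8, 120.6, 167.1) = 120.6 kips → bearing.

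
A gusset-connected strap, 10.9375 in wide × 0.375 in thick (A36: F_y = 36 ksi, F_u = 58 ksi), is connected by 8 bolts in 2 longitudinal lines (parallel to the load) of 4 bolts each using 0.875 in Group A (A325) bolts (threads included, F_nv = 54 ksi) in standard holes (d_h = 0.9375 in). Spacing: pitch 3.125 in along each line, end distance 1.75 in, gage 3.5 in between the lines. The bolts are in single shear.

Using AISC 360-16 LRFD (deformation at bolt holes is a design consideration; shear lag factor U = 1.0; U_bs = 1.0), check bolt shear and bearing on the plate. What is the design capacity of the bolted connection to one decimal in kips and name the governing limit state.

194.8 kips (bolt shear governs)

Bolt shear: A_b = π(0.875)²/4 = 0.60132 in². φR_n = 0.75 × 54 × 0.60132 × 8 × 1 = 194.8 kips.
Bearing (0.375 in plate, F_u = 58 ksi): end bolts L_c = 1.75 − 0.9375/2 = 1.28125, R_n = min(1.2×1.28125×0.375×58, 2.4×0.875×0.375×58) = 33.441 kips/bolt; interior L_c = 3.125 − 0.9375 = 2.1875, R_n = 45.675 kips/bolt. φR_n = 0.75 × (2×33.441 + 6×45.675) = 255.7 kips.
Governing: min(194.8, 255.7) = 194.8 kips → bolt shear.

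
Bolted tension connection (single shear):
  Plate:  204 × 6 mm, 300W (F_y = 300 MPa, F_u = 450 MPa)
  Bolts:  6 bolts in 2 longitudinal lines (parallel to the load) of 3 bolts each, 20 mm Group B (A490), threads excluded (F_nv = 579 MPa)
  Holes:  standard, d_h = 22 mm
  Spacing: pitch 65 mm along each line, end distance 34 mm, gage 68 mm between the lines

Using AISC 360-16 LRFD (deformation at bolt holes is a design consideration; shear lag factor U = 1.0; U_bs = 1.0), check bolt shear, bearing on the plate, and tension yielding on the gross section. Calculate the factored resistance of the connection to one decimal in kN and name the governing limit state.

Bolt shear: A_b = π(20)²/4 = 314.16 mm². φR_n = 0.75 × 579 × 314.16 × 6 × 1 = 818.5 kN.
Bearing (6 mm plate, F_u = 450 MPa): end bolts L_c = 34 − 22/2 = 23, R_n = min(1.2×23×6×450, 2.4×20×6×450) = 74.52 kN/bolt; interior L_c = 65 − 22 = 43, R_n = 129.6 kN/bolt. φR_n = 0.75 × (2×74.52 + 4×129.6) = 500.6 kN.
Tension yield (gross): A_g = 204×6 = 1224 mm². φR_n = 0.90 × 300 × 1224 = 330.5 kN.
Governing: min(818.5, 500.6, 330.5) = 330.5 kN → gross-section yield.

330.5 kN (gross-section yield governs)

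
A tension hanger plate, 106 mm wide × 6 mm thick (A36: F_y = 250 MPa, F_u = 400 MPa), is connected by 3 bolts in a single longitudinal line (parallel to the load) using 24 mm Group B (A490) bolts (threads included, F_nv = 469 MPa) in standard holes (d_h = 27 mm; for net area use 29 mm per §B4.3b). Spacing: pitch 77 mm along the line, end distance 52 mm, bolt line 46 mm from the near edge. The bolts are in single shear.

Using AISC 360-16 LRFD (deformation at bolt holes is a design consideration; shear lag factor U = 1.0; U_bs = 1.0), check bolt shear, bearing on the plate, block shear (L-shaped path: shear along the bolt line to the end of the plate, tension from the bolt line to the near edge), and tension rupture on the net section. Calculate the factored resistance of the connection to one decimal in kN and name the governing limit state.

138.6 kN (net-section rupture governs)

Bolt shear: A_b = π(24)²/4 = 452.39 mm². φR_n = 0.75 × 469 × 452.39 × 3 × 1 = 477.4 kN.
Bearing (6 mm plate, F_u = 400 MPa): end bolts L_c = 52 − 27/2 = 38.5, R_n = min(1.2×38.5×6×400, 2.4×24×6×400) = 110.88 kN/bolt; interior L_c = 77 − 27 = 50, R_n = 138.24 kN/bolt. φR_n = 0.75 × (1×110.88 + 2×138.24) = 290.5 kN.
Block shear: shear path 1×[52+2×77] = 1×206 mm, A_gv = 1236, A_nv = 1×(206 − 2.5×29)×6 = 801 mm²; tension to near edge: (46 − 0.5×29)×6 = 189 mm². R_n = min(0.6×400×801, 0.6×250×1236) + 1.0×400×189 = min(192.24, 185.4) + 75.6 = 261 kN. φR_n = 0.75 × 261 = 195.8 kN.
Tension rupture (net): A_n = (106 − 1×29)×6 = 462 mm² (U = 1.0, A_e = A_n). φR_n = 0.75 × 400 × 462 = 138.6 kN.
Governing: min(477.4, 290.5, 195.8, 138.6) = 138.6 kN → net-section rupture.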